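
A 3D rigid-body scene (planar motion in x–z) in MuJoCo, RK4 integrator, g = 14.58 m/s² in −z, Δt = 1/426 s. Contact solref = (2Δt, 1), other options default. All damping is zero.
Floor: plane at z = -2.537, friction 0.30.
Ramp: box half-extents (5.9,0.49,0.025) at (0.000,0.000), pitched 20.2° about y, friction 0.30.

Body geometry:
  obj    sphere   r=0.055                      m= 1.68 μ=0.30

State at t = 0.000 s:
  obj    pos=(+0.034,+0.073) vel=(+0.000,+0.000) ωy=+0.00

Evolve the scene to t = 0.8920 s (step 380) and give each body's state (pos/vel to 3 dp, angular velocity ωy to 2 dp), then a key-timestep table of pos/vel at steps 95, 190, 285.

State at t = 0.8920 s:
  obj    pos=(+1.377,-0.421) vel=(+3.010,-1.108) ωy=+58.32

Key-timestep trajectory:
   step    t(s)  obj.x    obj.z    obj.vx   obj.vz 
     95  0.2230   +0.118  +0.042  +0.753  -0.277
    190  0.4460   +0.370  -0.051  +1.505  -0.554
    285  0.6690   +0.789  -0.205  +2.258  -0.831


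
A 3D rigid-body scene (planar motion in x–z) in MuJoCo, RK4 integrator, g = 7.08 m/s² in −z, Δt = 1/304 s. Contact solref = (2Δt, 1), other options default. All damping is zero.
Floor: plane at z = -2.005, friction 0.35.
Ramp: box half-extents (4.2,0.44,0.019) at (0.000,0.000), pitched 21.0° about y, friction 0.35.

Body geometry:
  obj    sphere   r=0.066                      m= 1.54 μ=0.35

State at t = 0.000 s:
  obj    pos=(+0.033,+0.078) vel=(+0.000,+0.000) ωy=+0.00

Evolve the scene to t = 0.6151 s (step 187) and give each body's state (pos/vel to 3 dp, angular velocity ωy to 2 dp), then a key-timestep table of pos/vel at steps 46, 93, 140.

State at t = 0.6151 s:
  obj    pos=(+0.353,-0.045) vel=(+1.041,-0.400) ωy=+16.89

Key-timestep trajectory:
   step    t(s)  obj.x    obj.z    obj.vx   obj.vz 
     46  0.1513   +0.053  +0.071  +0.256  -0.098
     93  0.3059   +0.112  +0.048  +0.518  -0.199
    140  0.4605   +0.213  +0.009  +0.779  -0.299


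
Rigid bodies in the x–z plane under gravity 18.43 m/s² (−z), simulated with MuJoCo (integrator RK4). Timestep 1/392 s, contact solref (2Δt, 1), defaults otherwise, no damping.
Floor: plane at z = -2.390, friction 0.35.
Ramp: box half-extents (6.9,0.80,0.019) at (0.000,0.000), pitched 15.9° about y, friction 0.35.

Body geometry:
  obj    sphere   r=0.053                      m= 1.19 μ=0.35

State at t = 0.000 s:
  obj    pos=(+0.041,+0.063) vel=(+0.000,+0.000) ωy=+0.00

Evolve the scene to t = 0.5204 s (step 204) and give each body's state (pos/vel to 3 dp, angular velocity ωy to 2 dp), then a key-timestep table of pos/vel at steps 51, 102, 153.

State at t = 0.5204 s:
  obj    pos=(+0.511,-0.071) vel=(+1.805,-0.514) ωy=+35.41

Key-timestep trajectory:
   step    t(s)  obj.x    obj.z    obj.vx   obj.vz 
     51  0.1301   +0.070  +0.055  +0.451  -0.129
    102  0.2602   +0.158  +0.030  +0.903  -0.257
    153  0.3903   +0.305  -0.012  +1.354  -0.386


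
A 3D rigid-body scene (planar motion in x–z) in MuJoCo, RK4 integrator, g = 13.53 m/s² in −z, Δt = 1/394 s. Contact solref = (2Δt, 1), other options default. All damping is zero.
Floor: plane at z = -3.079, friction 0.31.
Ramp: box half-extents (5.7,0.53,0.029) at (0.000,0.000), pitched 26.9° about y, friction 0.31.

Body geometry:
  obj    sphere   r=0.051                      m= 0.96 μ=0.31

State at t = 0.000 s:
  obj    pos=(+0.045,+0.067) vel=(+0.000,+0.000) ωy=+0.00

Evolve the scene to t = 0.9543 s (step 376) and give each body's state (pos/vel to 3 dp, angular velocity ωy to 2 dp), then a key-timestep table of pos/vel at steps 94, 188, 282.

State at t = 0.9543 s:
  obj    pos=(+1.821,-0.834) vel=(+3.721,-1.888) ωy=+81.81

Key-timestep trajectory:
   step    t(s)  obj.x    obj.z    obj.vx   obj.vz 
     94  0.2386   +0.156  +0.011  +0.930  -0.472
    188  0.4772   +0.489  -0.158  +1.861  -0.944
    282  0.7157   +1.044  -0.440  +2.791  -1.416


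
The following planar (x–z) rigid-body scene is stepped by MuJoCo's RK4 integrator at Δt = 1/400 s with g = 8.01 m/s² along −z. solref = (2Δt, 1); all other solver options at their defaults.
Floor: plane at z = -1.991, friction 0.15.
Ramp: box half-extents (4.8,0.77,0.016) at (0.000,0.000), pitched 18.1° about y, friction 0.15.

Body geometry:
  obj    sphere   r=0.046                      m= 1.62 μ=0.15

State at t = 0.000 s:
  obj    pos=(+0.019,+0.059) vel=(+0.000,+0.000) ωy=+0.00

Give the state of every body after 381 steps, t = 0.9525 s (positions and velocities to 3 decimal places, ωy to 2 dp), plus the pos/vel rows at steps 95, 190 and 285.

State at t = 0.9525 s:
  obj    pos=(+0.786,-0.192) vel=(+1.609,-0.526) ωy=+36.80

Key-timestep trajectory:
   step    t(s)  obj.x    obj.z    obj.vx   obj.vz 
     95  0.2375   +0.067  +0.043  +0.401  -0.131
    190  0.4750   +0.210  -0.003  +0.803  -0.262
    285  0.7125   +0.448  -0.081  +1.204  -0.393


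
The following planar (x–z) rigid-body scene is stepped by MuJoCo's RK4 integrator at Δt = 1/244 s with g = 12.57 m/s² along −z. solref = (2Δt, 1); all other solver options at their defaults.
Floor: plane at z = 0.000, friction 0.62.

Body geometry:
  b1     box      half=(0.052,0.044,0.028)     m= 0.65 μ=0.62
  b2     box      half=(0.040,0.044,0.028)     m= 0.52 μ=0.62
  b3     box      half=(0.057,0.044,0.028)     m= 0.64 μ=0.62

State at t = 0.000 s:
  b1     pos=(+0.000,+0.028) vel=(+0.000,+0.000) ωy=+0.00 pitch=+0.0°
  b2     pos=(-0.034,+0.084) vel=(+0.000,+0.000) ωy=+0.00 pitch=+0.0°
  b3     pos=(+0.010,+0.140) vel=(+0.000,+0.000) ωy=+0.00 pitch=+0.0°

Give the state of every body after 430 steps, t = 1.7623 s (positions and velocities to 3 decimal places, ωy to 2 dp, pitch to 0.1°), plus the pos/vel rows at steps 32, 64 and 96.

State at t = 1.7623 s:
  b1     pos=(+0.000,+0.028) vel=(+0.000,+0.000) ωy=+0.00 pitch=+0.0°
  b2     pos=(-0.034,+0.084) vel=(+0.000,+0.000) ωy=+0.00 pitch=+0.0°
  b3     pos=(+0.138,+0.028) vel=(+0.000,+0.000) ωy=+0.00 pitch=+180.0°

Key-timestep trajectory:
   step    t(s)  b1.x    b1.z    b1.vx   b1.vz   b2.x    b2.z    b2.vx   b2.vz   b3.x    b3.z    b3.vx   b3.vz 
     32  0.1311   +0.000  +0.028  +0.000  +0.000   -0.034  +0.084  -0.001  +0.000   +0.017  +0.138  +0.122  -0.061
     64  0.2623   +0.000  +0.028  +0.000  +0.000   -0.034  +0.084  +0.000  +0.000   +0.047  +0.119  +0.357  -0.040
     96  0.3934   +0.000  +0.028  +0.000  +0.000   -0.034  +0.084  +0.000  +0.000   +0.108  +0.079  +0.523  -0.825


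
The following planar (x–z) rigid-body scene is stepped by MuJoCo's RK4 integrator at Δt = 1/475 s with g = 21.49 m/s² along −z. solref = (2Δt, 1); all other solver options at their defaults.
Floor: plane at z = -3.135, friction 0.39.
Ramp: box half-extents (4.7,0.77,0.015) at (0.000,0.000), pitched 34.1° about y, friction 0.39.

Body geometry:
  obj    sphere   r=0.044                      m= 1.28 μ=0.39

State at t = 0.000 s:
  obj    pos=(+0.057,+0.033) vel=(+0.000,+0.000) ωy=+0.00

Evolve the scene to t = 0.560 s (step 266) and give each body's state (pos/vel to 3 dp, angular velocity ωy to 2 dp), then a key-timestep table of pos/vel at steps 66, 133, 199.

State at t = 0.560 s:
  obj    pos=(+1.174,-0.724) vel=(+3.991,-2.702) ωy=+109.51

Key-timestep trajectory:
   step    t(s)  obj.x    obj.z    obj.vx   obj.vz 
     66  0.1389   +0.126  -0.014  +0.990  -0.670
    133  0.2800   +0.336  -0.156  +1.995  -1.351
    199  0.4189   +0.682  -0.391  +2.986  -2.021


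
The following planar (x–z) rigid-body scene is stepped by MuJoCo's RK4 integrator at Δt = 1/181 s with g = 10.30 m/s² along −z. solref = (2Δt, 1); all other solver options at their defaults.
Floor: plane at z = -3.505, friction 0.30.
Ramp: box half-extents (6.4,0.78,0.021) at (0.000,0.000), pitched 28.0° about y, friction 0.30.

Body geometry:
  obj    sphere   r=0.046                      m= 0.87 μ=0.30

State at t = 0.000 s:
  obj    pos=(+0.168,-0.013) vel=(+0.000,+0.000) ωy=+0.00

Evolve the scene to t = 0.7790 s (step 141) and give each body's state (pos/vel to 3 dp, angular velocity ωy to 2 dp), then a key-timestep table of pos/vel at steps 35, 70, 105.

State at t = 0.7790 s:
  obj    pos=(+1.093,-0.505) vel=(+2.376,-1.263) ωy=+58.48

Key-timestep trajectory:
   step    t(s)  obj.x    obj.z    obj.vx   obj.vz 
     35  0.1934   +0.225  -0.044  +0.590  -0.314
     70  0.3867   +0.396  -0.135  +1.179  -0.627
    105  0.5801   +0.681  -0.286  +1.769  -0.941


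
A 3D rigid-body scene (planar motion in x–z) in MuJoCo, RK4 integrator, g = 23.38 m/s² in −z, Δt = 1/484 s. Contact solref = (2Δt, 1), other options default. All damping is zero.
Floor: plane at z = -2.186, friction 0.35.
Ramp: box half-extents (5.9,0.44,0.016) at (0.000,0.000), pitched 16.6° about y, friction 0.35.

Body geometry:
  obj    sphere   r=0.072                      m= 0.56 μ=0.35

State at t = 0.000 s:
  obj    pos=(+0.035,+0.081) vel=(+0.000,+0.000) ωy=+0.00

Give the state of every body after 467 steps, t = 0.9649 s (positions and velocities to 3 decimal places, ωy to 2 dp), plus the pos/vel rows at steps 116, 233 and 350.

State at t = 0.9649 s:
  obj    pos=(+2.163,-0.553) vel=(+4.412,-1.315) ωy=+63.93

Key-timestep trajectory:
   step    t(s)  obj.x    obj.z    obj.vx   obj.vz 
    116  0.2397   +0.166  +0.042  +1.096  -0.327
    233  0.4814   +0.565  -0.077  +2.201  -0.656
    350  0.7231   +1.231  -0.275  +3.306  -0.986


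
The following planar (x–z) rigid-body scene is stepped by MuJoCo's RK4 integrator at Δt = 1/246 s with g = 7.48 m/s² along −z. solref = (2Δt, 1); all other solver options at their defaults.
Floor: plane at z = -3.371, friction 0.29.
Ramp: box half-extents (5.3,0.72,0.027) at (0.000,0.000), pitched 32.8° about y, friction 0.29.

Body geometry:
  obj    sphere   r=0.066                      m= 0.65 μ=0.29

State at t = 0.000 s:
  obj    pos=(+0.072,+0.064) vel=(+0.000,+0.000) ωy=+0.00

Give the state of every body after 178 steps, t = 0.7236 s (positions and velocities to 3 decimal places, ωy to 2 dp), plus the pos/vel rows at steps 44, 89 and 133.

State at t = 0.7236 s:
  obj    pos=(+0.709,-0.346) vel=(+1.760,-1.135) ωy=+31.72

Key-timestep trajectory:
   step    t(s)  obj.x    obj.z    obj.vx   obj.vz 
     44  0.1789   +0.111  +0.039  +0.435  -0.281
     89  0.3618   +0.231  -0.038  +0.880  -0.567
    133  0.5407   +0.428  -0.165  +1.315  -0.848


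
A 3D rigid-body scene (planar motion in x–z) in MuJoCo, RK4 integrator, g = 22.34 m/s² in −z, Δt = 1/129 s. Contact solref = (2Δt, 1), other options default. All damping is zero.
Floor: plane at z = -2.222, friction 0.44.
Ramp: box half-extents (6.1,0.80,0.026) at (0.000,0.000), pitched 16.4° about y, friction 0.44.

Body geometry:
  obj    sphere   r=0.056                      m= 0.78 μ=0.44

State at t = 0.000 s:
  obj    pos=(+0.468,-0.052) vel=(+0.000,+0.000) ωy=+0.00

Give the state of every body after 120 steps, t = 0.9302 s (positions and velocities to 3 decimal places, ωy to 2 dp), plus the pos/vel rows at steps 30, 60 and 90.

State at t = 0.9302 s:
  obj    pos=(+2.338,-0.603) vel=(+4.019,-1.183) ωy=+74.83

Key-timestep trajectory:
   step    t(s)  obj.x    obj.z    obj.vx   obj.vz 
     30  0.2326   +0.585  -0.087  +1.005  -0.296
     60  0.4651   +0.935  -0.190  +2.010  -0.592
     90  0.6977   +1.520  -0.362  +3.015  -0.887


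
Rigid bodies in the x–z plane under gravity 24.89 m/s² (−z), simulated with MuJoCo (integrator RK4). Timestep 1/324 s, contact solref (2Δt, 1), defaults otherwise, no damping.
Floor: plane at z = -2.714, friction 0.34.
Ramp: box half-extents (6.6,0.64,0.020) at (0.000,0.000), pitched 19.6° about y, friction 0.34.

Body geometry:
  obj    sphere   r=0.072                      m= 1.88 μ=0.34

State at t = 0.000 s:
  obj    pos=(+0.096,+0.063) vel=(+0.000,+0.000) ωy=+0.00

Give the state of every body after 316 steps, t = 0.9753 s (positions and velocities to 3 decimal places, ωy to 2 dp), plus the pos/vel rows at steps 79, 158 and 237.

State at t = 0.9753 s:
  obj    pos=(+2.768,-0.888) vel=(+5.480,-1.951) ωy=+80.78

Key-timestep trajectory:
   step    t(s)  obj.x    obj.z    obj.vx   obj.vz 
     79  0.2438   +0.263  +0.004  +1.370  -0.488
    158  0.4877   +0.764  -0.174  +2.740  -0.976
    237  0.7315   +1.599  -0.472  +4.110  -1.463


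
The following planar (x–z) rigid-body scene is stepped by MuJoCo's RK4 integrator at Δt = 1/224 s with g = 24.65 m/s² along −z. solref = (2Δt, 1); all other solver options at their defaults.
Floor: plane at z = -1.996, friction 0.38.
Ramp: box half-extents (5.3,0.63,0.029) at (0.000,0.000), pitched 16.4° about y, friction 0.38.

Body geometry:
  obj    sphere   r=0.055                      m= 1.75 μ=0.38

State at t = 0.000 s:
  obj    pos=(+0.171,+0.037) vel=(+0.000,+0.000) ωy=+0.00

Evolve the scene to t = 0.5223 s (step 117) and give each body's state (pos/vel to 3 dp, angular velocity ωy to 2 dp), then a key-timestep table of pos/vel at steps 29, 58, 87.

State at t = 0.5223 s:
  obj    pos=(+0.822,-0.154) vel=(+2.491,-0.733) ωy=+47.20

Key-timestep trajectory:
   step    t(s)  obj.x    obj.z    obj.vx   obj.vz 
     29  0.1295   +0.211  +0.025  +0.618  -0.182
     58  0.2589   +0.331  -0.010  +1.235  -0.363
     87  0.3884   +0.531  -0.069  +1.852  -0.545


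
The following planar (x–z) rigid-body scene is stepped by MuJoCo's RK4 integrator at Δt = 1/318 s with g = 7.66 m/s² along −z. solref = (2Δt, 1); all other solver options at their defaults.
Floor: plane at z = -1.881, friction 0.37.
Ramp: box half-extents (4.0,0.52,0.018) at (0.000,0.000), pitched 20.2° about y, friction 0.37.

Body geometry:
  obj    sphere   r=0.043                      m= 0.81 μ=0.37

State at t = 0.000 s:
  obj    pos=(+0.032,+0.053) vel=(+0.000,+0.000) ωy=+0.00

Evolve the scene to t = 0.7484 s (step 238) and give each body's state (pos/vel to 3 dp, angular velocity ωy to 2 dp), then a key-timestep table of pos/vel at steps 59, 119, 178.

State at t = 0.7484 s:
  obj    pos=(+0.529,-0.130) vel=(+1.327,-0.488) ωy=+32.88

Key-timestep trajectory:
   step    t(s)  obj.x    obj.z    obj.vx   obj.vz 
     59  0.1855   +0.063  +0.042  +0.329  -0.121
    119  0.3742   +0.156  +0.008  +0.664  -0.244
    178  0.5597   +0.310  -0.049  +0.993  -0.365


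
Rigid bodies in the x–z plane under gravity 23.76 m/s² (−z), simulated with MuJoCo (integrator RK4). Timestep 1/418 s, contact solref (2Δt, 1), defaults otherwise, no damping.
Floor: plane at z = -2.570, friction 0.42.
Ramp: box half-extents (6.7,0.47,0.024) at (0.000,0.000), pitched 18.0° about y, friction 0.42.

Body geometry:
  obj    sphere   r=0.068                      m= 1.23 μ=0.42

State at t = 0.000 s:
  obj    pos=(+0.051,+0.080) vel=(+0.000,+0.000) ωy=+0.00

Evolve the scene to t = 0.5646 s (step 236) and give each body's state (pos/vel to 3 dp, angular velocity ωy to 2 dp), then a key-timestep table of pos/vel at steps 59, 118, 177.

State at t = 0.5646 s:
  obj    pos=(+0.846,-0.178) vel=(+2.816,-0.915) ωy=+43.54

Key-timestep trajectory:
   step    t(s)  obj.x    obj.z    obj.vx   obj.vz 
     59  0.1411   +0.101  +0.064  +0.704  -0.229
    118  0.2823   +0.250  +0.016  +1.408  -0.458
    177  0.4234   +0.498  -0.065  +2.112  -0.686


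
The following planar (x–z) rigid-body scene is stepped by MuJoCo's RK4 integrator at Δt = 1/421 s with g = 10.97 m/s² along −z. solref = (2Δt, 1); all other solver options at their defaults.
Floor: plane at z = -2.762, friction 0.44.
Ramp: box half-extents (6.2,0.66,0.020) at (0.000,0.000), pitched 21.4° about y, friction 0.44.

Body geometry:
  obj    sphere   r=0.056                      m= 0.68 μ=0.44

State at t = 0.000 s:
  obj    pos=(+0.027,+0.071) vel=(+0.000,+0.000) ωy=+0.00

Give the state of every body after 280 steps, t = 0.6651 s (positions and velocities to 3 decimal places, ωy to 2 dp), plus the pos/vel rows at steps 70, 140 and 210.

State at t = 0.6651 s:
  obj    pos=(+0.616,-0.160) vel=(+1.770,-0.694) ωy=+33.95

Key-timestep trajectory:
   step    t(s)  obj.x    obj.z    obj.vx   obj.vz 
     70  0.1663   +0.064  +0.057  +0.443  -0.173
    140  0.3325   +0.174  +0.013  +0.885  -0.347
    210  0.4988   +0.358  -0.059  +1.328  -0.520


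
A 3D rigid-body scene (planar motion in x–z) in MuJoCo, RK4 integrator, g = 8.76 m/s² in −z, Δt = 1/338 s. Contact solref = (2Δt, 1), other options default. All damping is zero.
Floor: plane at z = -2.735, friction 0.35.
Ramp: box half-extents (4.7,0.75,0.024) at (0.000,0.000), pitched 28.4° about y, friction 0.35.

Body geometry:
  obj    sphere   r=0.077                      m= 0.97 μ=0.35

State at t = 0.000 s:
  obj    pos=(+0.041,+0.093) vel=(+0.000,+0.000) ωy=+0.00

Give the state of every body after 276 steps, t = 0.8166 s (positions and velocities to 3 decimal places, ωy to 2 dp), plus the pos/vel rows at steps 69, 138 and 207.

State at t = 0.8166 s:
  obj    pos=(+0.914,-0.379) vel=(+2.138,-1.156) ωy=+31.56

Key-timestep trajectory:
   step    t(s)  obj.x    obj.z    obj.vx   obj.vz 
     69  0.2041   +0.095  +0.063  +0.535  -0.289
    138  0.4083   +0.259  -0.025  +1.069  -0.578
    207  0.6124   +0.532  -0.173  +1.603  -0.867


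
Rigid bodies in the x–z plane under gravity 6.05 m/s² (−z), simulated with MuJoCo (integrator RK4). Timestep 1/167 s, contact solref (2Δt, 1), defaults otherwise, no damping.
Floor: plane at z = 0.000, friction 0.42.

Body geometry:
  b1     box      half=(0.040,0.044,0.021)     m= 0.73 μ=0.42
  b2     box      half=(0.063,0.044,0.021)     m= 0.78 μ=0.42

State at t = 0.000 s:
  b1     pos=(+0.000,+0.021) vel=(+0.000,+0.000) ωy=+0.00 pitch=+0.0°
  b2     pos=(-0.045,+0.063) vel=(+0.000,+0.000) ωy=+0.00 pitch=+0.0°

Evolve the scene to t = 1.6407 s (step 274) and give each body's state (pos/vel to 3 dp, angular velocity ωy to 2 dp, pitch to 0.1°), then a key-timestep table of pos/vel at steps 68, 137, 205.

State at t = 1.6407 s:
  b1     pos=(+0.000,+0.021) vel=(+0.000,+0.000) ωy=+0.00 pitch=+0.0°
  b2     pos=(-0.058,+0.054) vel=(+0.001,-0.003) ωy=+0.04 pitch=-36.8°

Key-timestep trajectory:
   step    t(s)  b1.x    b1.z    b1.vx   b1.vz   b2.x    b2.z    b2.vx   b2.vz 
     68  0.4072   +0.000  +0.021  +0.001  +0.002   -0.056  +0.056  -0.035  -0.010
    137  0.8204   +0.000  +0.021  +0.000  +0.000   -0.057  +0.055  +0.000  +0.000
    205  1.2275   +0.000  +0.021  +0.000  +0.000   -0.058  +0.055  +0.000  +0.000


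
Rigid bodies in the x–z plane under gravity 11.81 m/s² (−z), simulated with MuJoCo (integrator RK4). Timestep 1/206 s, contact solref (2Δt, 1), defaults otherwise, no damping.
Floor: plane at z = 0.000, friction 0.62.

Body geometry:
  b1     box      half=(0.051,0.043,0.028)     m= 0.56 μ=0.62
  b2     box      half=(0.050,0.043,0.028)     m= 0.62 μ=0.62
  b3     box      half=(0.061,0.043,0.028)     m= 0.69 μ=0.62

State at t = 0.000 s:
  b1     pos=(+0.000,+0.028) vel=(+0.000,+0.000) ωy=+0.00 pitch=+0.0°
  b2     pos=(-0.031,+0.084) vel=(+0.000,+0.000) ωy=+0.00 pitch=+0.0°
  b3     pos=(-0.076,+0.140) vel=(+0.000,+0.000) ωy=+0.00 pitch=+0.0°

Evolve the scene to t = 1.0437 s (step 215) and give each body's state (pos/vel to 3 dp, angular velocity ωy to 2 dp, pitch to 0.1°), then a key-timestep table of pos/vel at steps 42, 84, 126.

State at t = 1.0437 s:
  b1     pos=(+0.000,+0.028) vel=(+0.000,+0.000) ωy=+0.00 pitch=+0.0°
  b2     pos=(-0.088,+0.050) vel=(+0.000,+0.000) ωy=+0.00 pitch=-90.0°
  b3     pos=(-0.268,+0.028) vel=(+0.000,+0.000) ωy=+0.00 pitch=+180.0°

Key-timestep trajectory:
   step    t(s)  b1.x    b1.z    b1.vx   b1.vz   b2.x    b2.z    b2.vx   b2.vz   b3.x    b3.z    b3.vx   b3.vz 
     42  0.2039   +0.000  +0.028  +0.001  +0.000   -0.039  +0.088  -0.108  +0.042   -0.096  +0.131  -0.253  -0.150
     84  0.4078   +0.000  +0.028  +0.000  +0.000   -0.092  +0.050  -0.156  +0.204   -0.174  +0.062  -0.451  -0.174
    126  0.6117   +0.000  +0.028  +0.000  +0.000   -0.085  +0.051  -0.056  -0.025   -0.221  +0.065  -0.264  -0.062


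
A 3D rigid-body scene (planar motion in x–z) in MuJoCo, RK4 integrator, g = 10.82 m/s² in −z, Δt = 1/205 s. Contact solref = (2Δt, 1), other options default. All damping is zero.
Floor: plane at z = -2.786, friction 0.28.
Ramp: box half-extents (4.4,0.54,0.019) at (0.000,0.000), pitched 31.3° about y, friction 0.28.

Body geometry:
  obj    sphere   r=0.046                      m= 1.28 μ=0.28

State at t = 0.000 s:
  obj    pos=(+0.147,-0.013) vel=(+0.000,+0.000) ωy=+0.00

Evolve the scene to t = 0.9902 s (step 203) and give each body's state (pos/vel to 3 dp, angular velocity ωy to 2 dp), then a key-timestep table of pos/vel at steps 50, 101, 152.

State at t = 0.9902 s:
  obj    pos=(+1.829,-1.036) vel=(+3.397,-2.066) ωy=+86.41

Key-timestep trajectory:
   step    t(s)  obj.x    obj.z    obj.vx   obj.vz 
     50  0.2439   +0.249  -0.075  +0.837  -0.509
    101  0.4927   +0.563  -0.267  +1.690  -1.028
    152  0.7415   +1.090  -0.587  +2.544  -1.547


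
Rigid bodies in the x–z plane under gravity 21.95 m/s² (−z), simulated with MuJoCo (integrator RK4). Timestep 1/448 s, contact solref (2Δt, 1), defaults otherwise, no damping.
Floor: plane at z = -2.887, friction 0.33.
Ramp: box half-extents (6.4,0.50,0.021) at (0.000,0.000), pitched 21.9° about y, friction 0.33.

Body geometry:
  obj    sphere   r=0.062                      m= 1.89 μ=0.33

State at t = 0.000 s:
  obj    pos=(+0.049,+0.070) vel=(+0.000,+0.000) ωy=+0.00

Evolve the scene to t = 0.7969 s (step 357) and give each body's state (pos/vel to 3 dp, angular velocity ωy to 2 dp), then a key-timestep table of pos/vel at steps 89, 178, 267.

State at t = 0.7969 s:
  obj    pos=(+1.772,-0.623) vel=(+4.324,-1.738) ωy=+75.16

Key-timestep trajectory:
   step    t(s)  obj.x    obj.z    obj.vx   obj.vz 
     89  0.1987   +0.156  +0.027  +1.078  -0.433
    178  0.3973   +0.477  -0.102  +2.156  -0.867
    267  0.5960   +1.013  -0.318  +3.234  -1.300


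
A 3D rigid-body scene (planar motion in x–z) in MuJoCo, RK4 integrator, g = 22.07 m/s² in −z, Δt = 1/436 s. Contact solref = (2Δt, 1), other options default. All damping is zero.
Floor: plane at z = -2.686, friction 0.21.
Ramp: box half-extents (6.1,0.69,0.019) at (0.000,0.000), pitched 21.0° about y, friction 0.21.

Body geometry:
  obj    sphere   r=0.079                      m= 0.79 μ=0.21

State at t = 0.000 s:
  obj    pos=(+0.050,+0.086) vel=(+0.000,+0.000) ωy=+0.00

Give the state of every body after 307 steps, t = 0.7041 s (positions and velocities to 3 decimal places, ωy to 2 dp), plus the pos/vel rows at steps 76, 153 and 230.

State at t = 0.7041 s:
  obj    pos=(+1.358,-0.416) vel=(+3.714,-1.426) ωy=+50.35

Key-timestep trajectory:
   step    t(s)  obj.x    obj.z    obj.vx   obj.vz 
     76  0.1743   +0.130  +0.055  +0.919  -0.353
    153  0.3509   +0.375  -0.039  +1.851  -0.711
    230  0.5275   +0.784  -0.196  +2.782  -1.068


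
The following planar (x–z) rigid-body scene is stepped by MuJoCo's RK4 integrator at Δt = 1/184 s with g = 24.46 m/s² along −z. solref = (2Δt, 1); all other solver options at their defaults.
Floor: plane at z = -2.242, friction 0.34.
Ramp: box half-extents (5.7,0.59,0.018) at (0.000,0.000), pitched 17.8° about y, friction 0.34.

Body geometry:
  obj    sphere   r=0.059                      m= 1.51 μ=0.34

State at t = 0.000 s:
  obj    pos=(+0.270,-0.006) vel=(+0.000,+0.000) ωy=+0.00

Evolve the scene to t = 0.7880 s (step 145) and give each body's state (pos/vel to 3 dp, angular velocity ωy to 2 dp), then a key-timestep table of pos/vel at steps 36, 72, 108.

State at t = 0.7880 s:
  obj    pos=(+1.849,-0.513) vel=(+4.007,-1.287) ωy=+71.32

Key-timestep trajectory:
   step    t(s)  obj.x    obj.z    obj.vx   obj.vz 
     36  0.1957   +0.367  -0.037  +0.995  -0.320
     72  0.3913   +0.659  -0.131  +1.990  -0.639
    108  0.5870   +1.146  -0.287  +2.985  -0.958


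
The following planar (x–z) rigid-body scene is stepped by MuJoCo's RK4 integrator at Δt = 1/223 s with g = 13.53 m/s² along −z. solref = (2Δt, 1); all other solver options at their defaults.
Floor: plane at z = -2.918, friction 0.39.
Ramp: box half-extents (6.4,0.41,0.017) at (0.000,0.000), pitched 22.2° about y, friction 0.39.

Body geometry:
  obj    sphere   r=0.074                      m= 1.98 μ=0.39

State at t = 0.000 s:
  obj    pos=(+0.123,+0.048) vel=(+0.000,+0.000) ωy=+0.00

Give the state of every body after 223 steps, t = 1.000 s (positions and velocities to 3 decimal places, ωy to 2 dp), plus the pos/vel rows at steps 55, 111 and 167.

State at t = 1.000 s:
  obj    pos=(+1.814,-0.642) vel=(+3.381,-1.380) ωy=+49.34

Key-timestep trajectory:
   step    t(s)  obj.x    obj.z    obj.vx   obj.vz 
     55  0.2466   +0.226  +0.006  +0.834  -0.340
    111  0.4978   +0.542  -0.123  +1.683  -0.687
    167  0.7489   +1.071  -0.339  +2.532  -1.033


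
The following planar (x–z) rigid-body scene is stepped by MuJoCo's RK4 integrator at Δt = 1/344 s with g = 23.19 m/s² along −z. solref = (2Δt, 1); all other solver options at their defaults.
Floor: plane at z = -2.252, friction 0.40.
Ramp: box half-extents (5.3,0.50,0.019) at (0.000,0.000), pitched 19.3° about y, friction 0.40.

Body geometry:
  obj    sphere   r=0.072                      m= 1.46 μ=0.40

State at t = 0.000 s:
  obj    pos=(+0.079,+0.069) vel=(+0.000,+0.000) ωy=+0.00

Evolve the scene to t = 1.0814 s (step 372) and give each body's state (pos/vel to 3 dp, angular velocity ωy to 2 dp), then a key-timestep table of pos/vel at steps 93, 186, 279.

State at t = 1.0814 s:
  obj    pos=(+3.100,-0.989) vel=(+5.588,-1.957) ωy=+82.22

Key-timestep trajectory:
   step    t(s)  obj.x    obj.z    obj.vx   obj.vz 
     93  0.2703   +0.268  +0.003  +1.397  -0.489
    186  0.5407   +0.834  -0.196  +2.794  -0.978
    279  0.8110   +1.778  -0.526  +4.191  -1.468


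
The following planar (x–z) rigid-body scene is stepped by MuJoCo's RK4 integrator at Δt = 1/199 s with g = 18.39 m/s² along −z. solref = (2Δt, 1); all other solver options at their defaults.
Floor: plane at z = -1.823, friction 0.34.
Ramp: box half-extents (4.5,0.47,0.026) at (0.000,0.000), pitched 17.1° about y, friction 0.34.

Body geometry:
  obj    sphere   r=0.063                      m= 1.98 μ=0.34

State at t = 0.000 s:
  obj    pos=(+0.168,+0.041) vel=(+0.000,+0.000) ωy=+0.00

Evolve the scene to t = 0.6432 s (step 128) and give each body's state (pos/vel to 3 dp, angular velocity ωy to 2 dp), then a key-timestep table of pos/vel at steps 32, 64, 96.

State at t = 0.6432 s:
  obj    pos=(+0.932,-0.194) vel=(+2.375,-0.731) ωy=+39.42

Key-timestep trajectory:
   step    t(s)  obj.x    obj.z    obj.vx   obj.vz 
     32  0.1608   +0.216  +0.027  +0.594  -0.183
     64  0.3216   +0.359  -0.017  +1.187  -0.365
     96  0.4824   +0.598  -0.091  +1.781  -0.548


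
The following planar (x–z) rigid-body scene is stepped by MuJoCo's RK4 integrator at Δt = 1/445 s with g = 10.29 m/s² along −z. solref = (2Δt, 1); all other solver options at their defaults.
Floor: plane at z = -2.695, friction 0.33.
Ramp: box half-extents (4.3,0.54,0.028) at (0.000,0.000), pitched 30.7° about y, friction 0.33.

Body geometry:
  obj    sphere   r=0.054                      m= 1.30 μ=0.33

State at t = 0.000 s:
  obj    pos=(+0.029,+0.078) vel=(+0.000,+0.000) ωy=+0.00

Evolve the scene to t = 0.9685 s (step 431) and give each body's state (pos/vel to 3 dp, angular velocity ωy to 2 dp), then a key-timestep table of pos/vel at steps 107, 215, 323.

State at t = 0.9685 s:
  obj    pos=(+1.543,-0.821) vel=(+3.125,-1.856) ωy=+67.30

Key-timestep trajectory:
   step    t(s)  obj.x    obj.z    obj.vx   obj.vz 
    107  0.2404   +0.122  +0.023  +0.776  -0.461
    215  0.4831   +0.406  -0.146  +1.559  -0.926
    323  0.7258   +0.879  -0.427  +2.342  -1.391


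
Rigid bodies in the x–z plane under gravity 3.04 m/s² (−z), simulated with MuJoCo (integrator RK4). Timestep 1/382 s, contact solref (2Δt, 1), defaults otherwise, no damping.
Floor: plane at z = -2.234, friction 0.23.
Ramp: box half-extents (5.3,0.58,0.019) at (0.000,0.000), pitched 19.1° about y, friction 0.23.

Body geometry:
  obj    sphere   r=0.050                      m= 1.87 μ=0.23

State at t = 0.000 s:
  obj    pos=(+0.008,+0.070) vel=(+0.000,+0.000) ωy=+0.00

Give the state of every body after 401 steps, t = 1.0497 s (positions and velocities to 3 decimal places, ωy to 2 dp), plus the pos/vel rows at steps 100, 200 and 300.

State at t = 1.0497 s:
  obj    pos=(+0.378,-0.058) vel=(+0.705,-0.244) ωy=+14.92

Key-timestep trajectory:
   step    t(s)  obj.x    obj.z    obj.vx   obj.vz 
    100  0.2618   +0.031  +0.062  +0.176  -0.061
    200  0.5236   +0.100  +0.038  +0.352  -0.122
    300  0.7853   +0.215  -0.001  +0.527  -0.183


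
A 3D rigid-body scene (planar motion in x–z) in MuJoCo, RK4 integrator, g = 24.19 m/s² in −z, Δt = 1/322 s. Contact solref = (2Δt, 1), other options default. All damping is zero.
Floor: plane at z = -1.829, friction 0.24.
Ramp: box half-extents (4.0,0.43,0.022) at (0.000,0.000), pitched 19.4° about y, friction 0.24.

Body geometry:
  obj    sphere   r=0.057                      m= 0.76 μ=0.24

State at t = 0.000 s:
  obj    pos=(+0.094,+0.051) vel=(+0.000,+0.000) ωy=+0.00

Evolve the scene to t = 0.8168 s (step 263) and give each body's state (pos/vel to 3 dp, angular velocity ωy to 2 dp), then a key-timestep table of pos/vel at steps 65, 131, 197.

State at t = 0.8168 s:
  obj    pos=(+1.900,-0.585) vel=(+4.422,-1.557) ωy=+82.23

Key-timestep trajectory:
   step    t(s)  obj.x    obj.z    obj.vx   obj.vz 
     65  0.2019   +0.204  +0.012  +1.093  -0.385
    131  0.4068   +0.542  -0.107  +2.202  -0.776
    197  0.6118   +1.107  -0.306  +3.312  -1.166


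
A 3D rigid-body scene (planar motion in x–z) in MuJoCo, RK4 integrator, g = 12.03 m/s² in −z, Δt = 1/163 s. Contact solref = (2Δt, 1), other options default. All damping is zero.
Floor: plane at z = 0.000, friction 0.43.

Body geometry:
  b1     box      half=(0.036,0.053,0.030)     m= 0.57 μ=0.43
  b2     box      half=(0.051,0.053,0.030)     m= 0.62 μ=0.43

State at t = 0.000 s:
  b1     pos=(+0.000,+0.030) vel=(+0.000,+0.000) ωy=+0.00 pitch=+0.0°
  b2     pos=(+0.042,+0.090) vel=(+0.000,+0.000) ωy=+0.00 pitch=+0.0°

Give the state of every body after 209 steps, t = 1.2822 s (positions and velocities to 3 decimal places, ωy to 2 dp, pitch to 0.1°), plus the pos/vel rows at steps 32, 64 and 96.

State at t = 1.2822 s:
  b1     pos=(+0.000,+0.030) vel=(+0.000,+0.000) ωy=+0.00 pitch=+0.0°
  b2     pos=(+0.176,+0.030) vel=(+0.000,+0.000) ωy=+0.00 pitch=+180.0°

Key-timestep trajectory:
   step    t(s)  b1.x    b1.z    b1.vx   b1.vz   b2.x    b2.z    b2.vx   b2.vz 
     32  0.1963   +0.000  +0.030  +0.000  +0.000   +0.068  +0.067  +0.263  -0.559
     64  0.3926   +0.000  +0.030  +0.000  +0.000   +0.117  +0.059  +0.091  +0.007
     96  0.5890   +0.000  +0.030  +0.000  +0.000   +0.140  +0.056  +0.241  -0.090


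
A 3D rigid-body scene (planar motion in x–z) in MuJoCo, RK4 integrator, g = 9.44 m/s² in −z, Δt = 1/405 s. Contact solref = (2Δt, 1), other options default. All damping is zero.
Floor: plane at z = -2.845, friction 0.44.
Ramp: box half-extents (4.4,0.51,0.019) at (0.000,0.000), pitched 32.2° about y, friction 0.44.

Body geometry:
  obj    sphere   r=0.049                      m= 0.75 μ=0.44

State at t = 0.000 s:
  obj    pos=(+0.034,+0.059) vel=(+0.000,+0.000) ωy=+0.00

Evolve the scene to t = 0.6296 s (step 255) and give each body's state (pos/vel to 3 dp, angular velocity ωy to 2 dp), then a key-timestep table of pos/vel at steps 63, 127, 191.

State at t = 0.6296 s:
  obj    pos=(+0.637,-0.321) vel=(+1.914,-1.206) ωy=+46.16

Key-timestep trajectory:
   step    t(s)  obj.x    obj.z    obj.vx   obj.vz 
     63  0.1556   +0.071  +0.036  +0.473  -0.298
    127  0.3136   +0.184  -0.035  +0.954  -0.600
    191  0.4716   +0.372  -0.154  +1.434  -0.903


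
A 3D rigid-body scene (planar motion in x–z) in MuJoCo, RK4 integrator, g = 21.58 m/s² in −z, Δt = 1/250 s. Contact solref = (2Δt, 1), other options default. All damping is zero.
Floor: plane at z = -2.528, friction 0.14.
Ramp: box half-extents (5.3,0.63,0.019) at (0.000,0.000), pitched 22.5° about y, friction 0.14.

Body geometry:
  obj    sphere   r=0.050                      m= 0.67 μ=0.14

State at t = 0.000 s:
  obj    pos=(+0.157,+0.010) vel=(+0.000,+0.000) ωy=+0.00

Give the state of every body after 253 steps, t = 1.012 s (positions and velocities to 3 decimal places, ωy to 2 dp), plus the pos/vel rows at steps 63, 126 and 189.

State at t = 1.012 s:
  obj    pos=(+2.948,-1.146) vel=(+5.515,-2.285) ωy=+119.36

Key-timestep trajectory:
   step    t(s)  obj.x    obj.z    obj.vx   obj.vz 
     63  0.2520   +0.330  -0.062  +1.374  -0.569
    126  0.5040   +0.849  -0.277  +2.747  -1.138
    189  0.7560   +1.715  -0.636  +4.120  -1.707


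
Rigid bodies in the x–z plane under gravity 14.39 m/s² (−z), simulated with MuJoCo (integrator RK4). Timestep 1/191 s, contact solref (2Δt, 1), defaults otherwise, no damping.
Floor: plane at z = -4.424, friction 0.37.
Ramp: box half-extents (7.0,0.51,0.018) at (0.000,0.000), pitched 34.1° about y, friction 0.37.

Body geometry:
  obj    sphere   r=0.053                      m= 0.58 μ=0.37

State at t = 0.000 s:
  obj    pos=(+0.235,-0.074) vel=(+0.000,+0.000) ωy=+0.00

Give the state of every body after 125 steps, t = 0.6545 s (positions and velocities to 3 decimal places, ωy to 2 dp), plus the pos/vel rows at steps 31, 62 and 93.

State at t = 0.6545 s:
  obj    pos=(+1.257,-0.765) vel=(+3.123,-2.114) ωy=+71.14

Key-timestep trajectory:
   step    t(s)  obj.x    obj.z    obj.vx   obj.vz 
     31  0.1623   +0.298  -0.116  +0.775  -0.524
     62  0.3246   +0.487  -0.244  +1.549  -1.049
     93  0.4869   +0.801  -0.457  +2.324  -1.573


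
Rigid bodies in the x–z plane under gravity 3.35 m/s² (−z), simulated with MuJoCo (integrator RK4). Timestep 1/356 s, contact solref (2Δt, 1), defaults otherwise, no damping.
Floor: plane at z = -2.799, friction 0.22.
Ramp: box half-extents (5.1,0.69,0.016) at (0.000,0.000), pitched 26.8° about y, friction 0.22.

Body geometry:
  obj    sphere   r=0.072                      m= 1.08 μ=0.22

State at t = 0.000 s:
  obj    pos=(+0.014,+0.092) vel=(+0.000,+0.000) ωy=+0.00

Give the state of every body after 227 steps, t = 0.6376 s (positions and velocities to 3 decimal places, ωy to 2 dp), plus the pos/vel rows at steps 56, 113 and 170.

State at t = 0.6376 s:
  obj    pos=(+0.210,-0.007) vel=(+0.614,-0.310) ωy=+9.55

Key-timestep trajectory:
   step    t(s)  obj.x    obj.z    obj.vx   obj.vz 
     56  0.1573   +0.026  +0.086  +0.152  -0.077
    113  0.3174   +0.062  +0.067  +0.306  -0.154
    170  0.4775   +0.124  +0.036  +0.460  -0.232


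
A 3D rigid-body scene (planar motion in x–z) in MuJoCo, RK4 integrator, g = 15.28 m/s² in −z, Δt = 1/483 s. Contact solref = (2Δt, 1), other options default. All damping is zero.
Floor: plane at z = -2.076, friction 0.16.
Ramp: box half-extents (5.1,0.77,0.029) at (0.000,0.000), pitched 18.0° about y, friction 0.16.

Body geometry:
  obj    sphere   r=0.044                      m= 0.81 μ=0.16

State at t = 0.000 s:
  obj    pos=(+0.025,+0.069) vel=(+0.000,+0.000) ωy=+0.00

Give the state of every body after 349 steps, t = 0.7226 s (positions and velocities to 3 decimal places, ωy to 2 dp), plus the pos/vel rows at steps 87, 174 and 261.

State at t = 0.7226 s:
  obj    pos=(+0.862,-0.203) vel=(+2.318,-0.753) ωy=+55.38

Key-timestep trajectory:
   step    t(s)  obj.x    obj.z    obj.vx   obj.vz 
     87  0.1801   +0.077  +0.052  +0.578  -0.188
    174  0.3602   +0.233  +0.001  +1.156  -0.375
    261  0.5404   +0.493  -0.084  +1.733  -0.563


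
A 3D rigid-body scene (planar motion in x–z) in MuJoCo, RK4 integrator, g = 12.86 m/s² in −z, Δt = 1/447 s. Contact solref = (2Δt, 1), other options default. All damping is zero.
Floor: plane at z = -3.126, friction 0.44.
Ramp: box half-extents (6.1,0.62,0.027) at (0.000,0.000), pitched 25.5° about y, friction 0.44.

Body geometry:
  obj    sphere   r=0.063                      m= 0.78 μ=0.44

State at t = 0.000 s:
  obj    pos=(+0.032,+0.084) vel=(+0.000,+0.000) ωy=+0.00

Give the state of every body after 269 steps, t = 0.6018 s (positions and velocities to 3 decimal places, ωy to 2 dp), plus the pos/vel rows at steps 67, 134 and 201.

State at t = 0.6018 s:
  obj    pos=(+0.679,-0.224) vel=(+2.148,-1.025) ωy=+37.77

Key-timestep trajectory:
   step    t(s)  obj.x    obj.z    obj.vx   obj.vz 
     67  0.1499   +0.072  +0.065  +0.535  -0.255
    134  0.2998   +0.193  +0.008  +1.070  -0.510
    201  0.4497   +0.393  -0.088  +1.605  -0.766


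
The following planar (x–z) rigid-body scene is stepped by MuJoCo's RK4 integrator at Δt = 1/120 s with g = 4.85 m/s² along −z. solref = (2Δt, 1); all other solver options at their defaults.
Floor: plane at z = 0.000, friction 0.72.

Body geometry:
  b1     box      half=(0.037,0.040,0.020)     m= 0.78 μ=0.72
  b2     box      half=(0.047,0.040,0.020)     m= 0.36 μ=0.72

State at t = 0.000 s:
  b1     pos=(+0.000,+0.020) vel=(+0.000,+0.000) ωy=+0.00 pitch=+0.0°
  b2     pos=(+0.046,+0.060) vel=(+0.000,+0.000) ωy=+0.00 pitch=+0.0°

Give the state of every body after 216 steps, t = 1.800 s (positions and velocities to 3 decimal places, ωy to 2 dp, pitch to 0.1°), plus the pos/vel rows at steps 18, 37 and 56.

State at t = 1.800 s:
  b1     pos=(+0.000,+0.020) vel=(+0.000,+0.000) ωy=+0.00 pitch=+0.0°
  b2     pos=(+0.057,+0.048) vel=(+0.000,+0.000) ωy=-0.01 pitch=+45.5°

Key-timestep trajectory:
   step    t(s)  b1.x    b1.z    b1.vx   b1.vz   b2.x    b2.z    b2.vx   b2.vz 
     18  0.1500   +0.000  +0.020  +0.000  +0.000   +0.053  +0.055  +0.095  -0.096
     37  0.3083   +0.000  +0.020  +0.000  +0.000   +0.064  +0.050  +0.009  +0.004
     56  0.4667   +0.000  +0.020  +0.000  +0.000   +0.057  +0.048  +0.011  +0.003


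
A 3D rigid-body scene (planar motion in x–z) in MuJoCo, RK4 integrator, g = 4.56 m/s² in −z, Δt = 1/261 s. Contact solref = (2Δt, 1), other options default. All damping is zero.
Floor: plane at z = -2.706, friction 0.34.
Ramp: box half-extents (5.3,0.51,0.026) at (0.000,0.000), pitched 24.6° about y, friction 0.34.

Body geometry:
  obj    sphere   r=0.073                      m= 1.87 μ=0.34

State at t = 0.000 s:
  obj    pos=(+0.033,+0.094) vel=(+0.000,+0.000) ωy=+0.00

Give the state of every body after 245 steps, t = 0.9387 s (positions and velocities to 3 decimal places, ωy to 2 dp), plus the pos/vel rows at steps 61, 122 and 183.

State at t = 0.9387 s:
  obj    pos=(+0.576,-0.155) vel=(+1.157,-0.530) ωy=+17.43

Key-timestep trajectory:
   step    t(s)  obj.x    obj.z    obj.vx   obj.vz 
     61  0.2337   +0.067  +0.078  +0.288  -0.132
    122  0.4674   +0.168  +0.032  +0.576  -0.264
    183  0.7011   +0.336  -0.045  +0.864  -0.396


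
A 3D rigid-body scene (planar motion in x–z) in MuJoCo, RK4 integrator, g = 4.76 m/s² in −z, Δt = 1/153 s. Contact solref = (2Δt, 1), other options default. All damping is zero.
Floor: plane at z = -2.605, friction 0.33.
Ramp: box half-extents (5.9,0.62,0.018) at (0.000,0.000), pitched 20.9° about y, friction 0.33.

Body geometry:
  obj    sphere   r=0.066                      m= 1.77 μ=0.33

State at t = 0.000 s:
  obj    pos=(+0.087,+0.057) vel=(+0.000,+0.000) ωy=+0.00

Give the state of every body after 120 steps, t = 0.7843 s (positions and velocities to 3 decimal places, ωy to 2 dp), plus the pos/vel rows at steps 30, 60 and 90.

State at t = 0.7843 s:
  obj    pos=(+0.436,-0.076) vel=(+0.889,-0.339) ωy=+14.41

Key-timestep trajectory:
   step    t(s)  obj.x    obj.z    obj.vx   obj.vz 
     30  0.1961   +0.109  +0.048  +0.222  -0.085
     60  0.3922   +0.174  +0.023  +0.444  -0.170
     90  0.5882   +0.283  -0.018  +0.667  -0.255


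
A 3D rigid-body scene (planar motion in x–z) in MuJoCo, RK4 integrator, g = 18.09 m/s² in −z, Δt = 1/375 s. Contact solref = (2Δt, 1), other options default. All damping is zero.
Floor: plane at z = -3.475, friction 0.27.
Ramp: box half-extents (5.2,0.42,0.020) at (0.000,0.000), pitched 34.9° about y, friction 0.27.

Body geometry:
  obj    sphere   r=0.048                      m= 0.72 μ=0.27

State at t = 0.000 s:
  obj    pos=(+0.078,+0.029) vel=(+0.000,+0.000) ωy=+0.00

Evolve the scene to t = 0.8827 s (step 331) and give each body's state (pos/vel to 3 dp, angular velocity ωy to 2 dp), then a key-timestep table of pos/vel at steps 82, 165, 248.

State at t = 0.8827 s:
  obj    pos=(+2.440,-1.619) vel=(+5.352,-3.734) ωy=+135.92

Key-timestep trajectory:
   step    t(s)  obj.x    obj.z    obj.vx   obj.vz 
     82  0.2187   +0.223  -0.073  +1.326  -0.925
    165  0.4400   +0.665  -0.381  +2.668  -1.861
    248  0.6613   +1.404  -0.897  +4.010  -2.798
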